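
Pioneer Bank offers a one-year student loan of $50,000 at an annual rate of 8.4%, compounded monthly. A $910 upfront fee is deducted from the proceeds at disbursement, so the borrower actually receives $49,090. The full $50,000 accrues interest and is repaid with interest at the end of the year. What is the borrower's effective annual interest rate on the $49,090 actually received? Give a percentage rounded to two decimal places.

10.75%

Amount owed after one year: 50,000 × (1 + 0.084/12)^12 = 50,000 × 1.087311 = $54,365.53.
Effective rate on net proceeds: 54,365.53 / 49,090 − 1 = 0.107467 = 10.75%.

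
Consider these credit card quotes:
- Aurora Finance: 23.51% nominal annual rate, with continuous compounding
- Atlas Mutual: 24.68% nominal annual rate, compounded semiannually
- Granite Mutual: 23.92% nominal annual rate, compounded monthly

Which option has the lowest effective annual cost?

Atlas Mutual

Aurora Finance: e^0.2351 − 1 = 26.504%
Atlas Mutual: (1 + 0.2468/2)^2 − 1 = 26.203%
Granite Mutual: (1 + 0.2392/12)^12 − 1 = 26.725%
The lowest effective annual rate is Atlas Mutual at 26.203%.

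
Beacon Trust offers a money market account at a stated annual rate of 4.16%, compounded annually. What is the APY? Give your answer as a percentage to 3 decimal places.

Annual compounding means the effective rate equals the nominal rate: 4.160%.

4.160%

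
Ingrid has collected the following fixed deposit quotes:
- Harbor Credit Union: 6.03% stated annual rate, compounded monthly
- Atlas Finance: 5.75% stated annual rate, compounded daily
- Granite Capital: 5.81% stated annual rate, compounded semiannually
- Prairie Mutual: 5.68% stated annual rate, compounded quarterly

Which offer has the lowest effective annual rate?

Prairie Mutual

Harbor Credit Union: (1 + 0.0603/12)^12 − 1 = 6.199%
Atlas Finance: (1 + 0.0575/365)^365 − 1 = 5.918%
Granite Capital: (1 + 0.0581/2)^2 − 1 = 5.894%
Prairie Mutual: (1 + 0.0568/4)^4 − 1 = 5.802%
The lowest effective annual rate is Prairie Mutual at 5.802%.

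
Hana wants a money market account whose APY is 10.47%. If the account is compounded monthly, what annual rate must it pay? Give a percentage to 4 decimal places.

9.9988%

(1 + r/12)^12 − 1 = 0.1047, so 1 + r/12 = 1.1047^(1/12).
r/12 = 0.008332, so r = 0.099988 = 9.9988%.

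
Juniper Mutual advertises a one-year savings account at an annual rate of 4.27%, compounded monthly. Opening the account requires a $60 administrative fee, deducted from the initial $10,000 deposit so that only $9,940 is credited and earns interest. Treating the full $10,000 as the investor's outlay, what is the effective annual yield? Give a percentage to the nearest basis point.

Value after one year: 9,940 × (1 + 0.0427/12)^12 = 9,940 × 1.043546 = $10,372.84.
Effective yield on the $10,000 outlay: 10,372.84 / 10,000 − 1 = 0.037284 = 3.73%.

3.73%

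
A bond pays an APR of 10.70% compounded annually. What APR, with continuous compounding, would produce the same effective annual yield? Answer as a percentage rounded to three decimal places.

Compounded annually, EAR = nominal = 0.107000.
Equivalent continuous rate: r = ln(1 + 0.107000) = 0.101654 = 10.165%.

10.165%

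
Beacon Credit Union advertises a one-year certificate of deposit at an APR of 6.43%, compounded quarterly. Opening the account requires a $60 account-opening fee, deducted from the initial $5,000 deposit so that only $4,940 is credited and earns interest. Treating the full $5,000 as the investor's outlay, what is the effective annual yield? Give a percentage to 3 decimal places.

5.308%

Value after one year: 4,940 × (1 + 0.0643/4)^4 = 4,940 × 1.065867 = $5,265.38.
Effective yield on the $5,000 outlay: 5,265.38 / 5,000 − 1 = 0.053077 = 5.308%.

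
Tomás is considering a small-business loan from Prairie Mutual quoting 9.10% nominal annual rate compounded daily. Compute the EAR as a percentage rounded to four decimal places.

9.5257%

EAR = (1 + 0.0910/365)^365 − 1.
= (1 + 0.000249)^365 − 1 = 1.095257 − 1 = 9.5257%.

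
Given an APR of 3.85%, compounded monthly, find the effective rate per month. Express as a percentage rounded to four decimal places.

With a nominal annual rate compounded monthly, the periodic rate is the nominal rate divided by 12.
i = 0.0385 / 12 = 0.0032083 = 0.3208%.

0.3208%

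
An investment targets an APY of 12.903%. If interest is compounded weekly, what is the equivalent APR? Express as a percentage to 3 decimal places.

12.150%

(1 + r/52)^52 − 1 = 0.12903, so 1 + r/52 = 1.12903^(1/52).
r/52 = 0.002337, so r = 0.121501 = 12.150%.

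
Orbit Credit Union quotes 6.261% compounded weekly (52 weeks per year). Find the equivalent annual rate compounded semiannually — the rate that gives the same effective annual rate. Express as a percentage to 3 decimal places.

6.356%

EAR = (1 + 0.06261/52)^52 − 1 = 0.064571.
Solve (1 + r/2)^2 = 1.064571: r/2 = 1.064571^(1/2) − 1 = 0.031781, so r = 0.063561 = 6.356%.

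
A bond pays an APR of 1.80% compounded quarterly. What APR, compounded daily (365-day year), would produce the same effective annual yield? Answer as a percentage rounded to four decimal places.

EAR = (1 + 0.0180/4)^4 − 1 = 0.018122.
Solve (1 + r/365)^365 = 1.018122: r/365 = 1.018122^(1/365) − 1 = 0.000049, so r = 0.017960 = 1.7960%.

1.7960%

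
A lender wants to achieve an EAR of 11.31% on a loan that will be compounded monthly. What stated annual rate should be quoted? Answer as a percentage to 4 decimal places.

(1 + r/12)^12 − 1 = 0.1131, so 1 + r/12 = 1.1131^(1/12).
r/12 = 0.008969, so r = 0.107629 = 10.7629%.

10.7629%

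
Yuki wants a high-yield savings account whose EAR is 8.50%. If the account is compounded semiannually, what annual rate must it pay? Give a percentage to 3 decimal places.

8.327%

(1 + r/2)^2 − 1 = 0.0850, so 1 + r/2 = 1.0850^(1/2).
r/2 = 0.041633, so r = 0.083267 = 8.327%.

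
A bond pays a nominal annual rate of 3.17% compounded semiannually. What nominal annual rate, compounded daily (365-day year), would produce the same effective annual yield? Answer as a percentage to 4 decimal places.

EAR = (1 + 0.0317/2)^2 − 1 = 0.031951.
Solve (1 + r/365)^365 = 1.031951: r/365 = 1.031951^(1/365) − 1 = 0.000086, so r = 0.031453 = 3.1453%.

3.1453%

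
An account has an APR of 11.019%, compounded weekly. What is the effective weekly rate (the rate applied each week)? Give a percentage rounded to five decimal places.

With a nominal annual rate compounded weekly, the periodic rate is the nominal rate divided by 52.
i = 0.11019 / 52 = 0.0021190 = 0.21190%.

0.21190%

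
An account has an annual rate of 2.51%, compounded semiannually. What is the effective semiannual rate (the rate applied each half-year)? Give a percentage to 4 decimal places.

1.2550%

With a nominal annual rate compounded semiannually, the periodic rate is the nominal rate divided by 2.
i = 0.0251 / 2 = 0.0125500 = 1.2550%.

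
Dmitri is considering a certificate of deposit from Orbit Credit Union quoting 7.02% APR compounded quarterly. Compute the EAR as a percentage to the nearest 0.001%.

7.207%

EAR = (1 + 0.0702/4)^4 − 1.
= (1 + 0.017550)^4 − 1 = 1.072070 − 1 = 7.207%.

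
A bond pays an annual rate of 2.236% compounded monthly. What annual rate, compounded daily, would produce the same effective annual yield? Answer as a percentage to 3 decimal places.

EAR = (1 + 0.02236/12)^12 − 1 = 0.022591.
Solve (1 + r/365)^365 = 1.022591: r/365 = 1.022591^(1/365) − 1 = 0.000061, so r = 0.022340 = 2.234%.

2.234%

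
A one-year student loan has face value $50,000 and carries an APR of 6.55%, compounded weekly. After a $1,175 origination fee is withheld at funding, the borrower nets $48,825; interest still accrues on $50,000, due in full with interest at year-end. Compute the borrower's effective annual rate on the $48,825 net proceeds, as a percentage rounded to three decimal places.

9.334%

Amount owed after one year: 50,000 × (1 + 0.0655/52)^52 = 50,000 × 1.067649 = $53,382.44.
Effective rate on net proceeds: 53,382.44 / 48,825 − 1 = 0.093342 = 9.334%.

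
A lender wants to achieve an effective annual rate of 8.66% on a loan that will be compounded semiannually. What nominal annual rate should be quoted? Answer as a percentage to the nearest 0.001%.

(1 + r/2)^2 − 1 = 0.0866, so 1 + r/2 = 1.0866^(1/2).
r/2 = 0.042401, so r = 0.084802 = 8.480%.

8.480%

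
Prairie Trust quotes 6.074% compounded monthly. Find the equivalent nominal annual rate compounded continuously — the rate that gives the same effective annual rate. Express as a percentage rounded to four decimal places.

6.0587%

EAR = (1 + 0.06074/12)^12 − 1 = 0.062460.
Equivalent continuous rate: r = ln(1 + 0.062460) = 0.060587 = 6.0587%.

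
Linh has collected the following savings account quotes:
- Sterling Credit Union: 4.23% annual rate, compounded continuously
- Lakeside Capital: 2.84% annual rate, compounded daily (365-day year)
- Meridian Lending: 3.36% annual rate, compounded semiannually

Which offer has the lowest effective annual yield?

Lakeside Capital

Sterling Credit Union: e^0.0423 − 1 = 4.321%
Lakeside Capital: (1 + 0.0284/365)^365 − 1 = 2.881%
Meridian Lending: (1 + 0.0336/2)^2 − 1 = 3.388%
The lowest effective annual rate is Lakeside Capital at 2.881%.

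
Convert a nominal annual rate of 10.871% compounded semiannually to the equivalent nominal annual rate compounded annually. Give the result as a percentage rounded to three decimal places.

11.166%

EAR = (1 + 0.10871/2)^2 − 1 = 0.111664.
Compounded annually, the equivalent nominal rate is the EAR itself: 11.166%.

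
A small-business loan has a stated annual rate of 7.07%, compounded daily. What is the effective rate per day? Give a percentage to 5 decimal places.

0.01937%

With a nominal annual rate compounded daily, the periodic rate is the nominal rate divided by 365.
i = 0.0707 / 365 = 0.0001937 = 0.01937%.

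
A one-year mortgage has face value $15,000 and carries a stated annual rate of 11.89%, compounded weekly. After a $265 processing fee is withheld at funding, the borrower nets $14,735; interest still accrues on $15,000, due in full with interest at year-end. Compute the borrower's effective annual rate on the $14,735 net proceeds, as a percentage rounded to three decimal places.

14.636%

Amount owed after one year: 15,000 × (1 + 0.1189/52)^52 = 15,000 × 1.126104 = $16,891.57.
Effective rate on net proceeds: 16,891.57 / 14,735 − 1 = 0.146357 = 14.636%.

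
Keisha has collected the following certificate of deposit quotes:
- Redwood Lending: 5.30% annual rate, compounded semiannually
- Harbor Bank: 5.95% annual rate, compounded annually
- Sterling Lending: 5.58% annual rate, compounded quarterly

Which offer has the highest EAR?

Harbor Bank

Redwood Lending: (1 + 0.0530/2)^2 − 1 = 5.370%
Harbor Bank: compounded annually, EAR = 5.950%
Sterling Lending: (1 + 0.0558/4)^4 − 1 = 5.698%
The highest effective annual rate is Harbor Bank at 5.950%.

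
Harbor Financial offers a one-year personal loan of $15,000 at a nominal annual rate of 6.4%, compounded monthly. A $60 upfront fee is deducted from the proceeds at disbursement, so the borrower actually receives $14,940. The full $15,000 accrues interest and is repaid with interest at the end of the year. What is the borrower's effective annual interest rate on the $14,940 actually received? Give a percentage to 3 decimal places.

7.019%

Amount owed after one year: 15,000 × (1 + 0.064/12)^12 = 15,000 × 1.065911 = $15,988.67.
Effective rate on net proceeds: 15,988.67 / 14,940 − 1 = 0.070192 = 7.019%.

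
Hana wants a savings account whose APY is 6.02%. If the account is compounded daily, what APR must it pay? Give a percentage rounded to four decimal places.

5.8462%

(1 + r/365)^365 − 1 = 0.0602, so 1 + r/365 = 1.0602^(1/365).
r/365 = 0.000160, so r = 0.058462 = 5.8462%.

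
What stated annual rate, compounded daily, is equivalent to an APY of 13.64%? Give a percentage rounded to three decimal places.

(1 + r/365)^365 − 1 = 0.1364, so 1 + r/365 = 1.1364^(1/365).
r/365 = 0.000350, so r = 0.127888 = 12.789%.

12.789%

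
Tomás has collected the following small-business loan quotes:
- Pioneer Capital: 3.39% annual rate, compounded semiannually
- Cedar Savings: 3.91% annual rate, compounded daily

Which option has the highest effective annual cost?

Pioneer Capital: (1 + 0.0339/2)^2 − 1 = 3.419%
Cedar Savings: (1 + 0.0391/365)^365 − 1 = 3.987%
The highest effective annual rate is Cedar Savings at 3.987%.

Cedar Savings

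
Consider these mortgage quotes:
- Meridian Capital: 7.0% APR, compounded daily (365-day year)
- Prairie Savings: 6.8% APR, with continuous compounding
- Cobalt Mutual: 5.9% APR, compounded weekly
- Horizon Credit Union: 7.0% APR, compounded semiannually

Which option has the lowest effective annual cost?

Cobalt Mutual

Meridian Capital: (1 + 0.070/365)^365 − 1 = 7.250%
Prairie Savings: e^0.068 − 1 = 7.037%
Cobalt Mutual: (1 + 0.059/52)^52 − 1 = 6.074%
Horizon Credit Union: (1 + 0.070/2)^2 − 1 = 7.122%
The lowest effective annual rate is Cobalt Mutual at 6.074%.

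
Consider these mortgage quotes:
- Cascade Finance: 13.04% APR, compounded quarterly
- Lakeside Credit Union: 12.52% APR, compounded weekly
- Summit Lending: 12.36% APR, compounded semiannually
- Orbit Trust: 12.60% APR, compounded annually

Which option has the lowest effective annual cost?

Orbit Trust

Cascade Finance: (1 + 0.1304/4)^4 − 1 = 13.692%
Lakeside Credit Union: (1 + 0.1252/52)^52 − 1 = 13.320%
Summit Lending: (1 + 0.1236/2)^2 − 1 = 12.742%
Orbit Trust: compounded annually, EAR = 12.600%
The lowest effective annual rate is Orbit Trust at 12.600%.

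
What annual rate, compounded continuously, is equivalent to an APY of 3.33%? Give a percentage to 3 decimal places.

Continuous: nominal r satisfies e^r − 1 = 0.0333.
r = ln(1 + 0.0333) = ln(1.0333) = 0.032758 = 3.276%.

3.276%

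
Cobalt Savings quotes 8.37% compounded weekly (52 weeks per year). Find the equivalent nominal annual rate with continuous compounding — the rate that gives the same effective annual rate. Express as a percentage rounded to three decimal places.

EAR = (1 + 0.0837/52)^52 − 1 = 0.087229.
Equivalent continuous rate: r = ln(1 + 0.087229) = 0.083633 = 8.363%.

8.363%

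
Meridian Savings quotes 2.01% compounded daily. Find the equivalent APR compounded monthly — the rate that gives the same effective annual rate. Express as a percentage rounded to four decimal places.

EAR = (1 + 0.0201/365)^365 − 1 = 0.020303.
Solve (1 + r/12)^12 = 1.020303: r/12 = 1.020303^(1/12) − 1 = 0.001676, so r = 0.020116 = 2.0116%.

2.0116%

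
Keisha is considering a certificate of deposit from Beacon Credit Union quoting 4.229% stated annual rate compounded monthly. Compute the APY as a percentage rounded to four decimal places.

EAR = (1 + 0.04229/12)^12 − 1.
= (1 + 0.003524)^12 − 1 = 1.043119 − 1 = 4.3119%.

4.3119%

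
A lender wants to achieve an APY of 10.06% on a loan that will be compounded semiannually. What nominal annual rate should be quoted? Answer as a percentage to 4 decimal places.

(1 + r/2)^2 − 1 = 0.1006, so 1 + r/2 = 1.1006^(1/2).
r/2 = 0.049095, so r = 0.098190 = 9.8190%.

9.8190%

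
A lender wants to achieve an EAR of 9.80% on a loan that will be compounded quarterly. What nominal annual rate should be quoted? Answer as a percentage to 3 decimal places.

9.459%

(1 + r/4)^4 − 1 = 0.0980, so 1 + r/4 = 1.0980^(1/4).
r/4 = 0.023648, so r = 0.094591 = 9.459%.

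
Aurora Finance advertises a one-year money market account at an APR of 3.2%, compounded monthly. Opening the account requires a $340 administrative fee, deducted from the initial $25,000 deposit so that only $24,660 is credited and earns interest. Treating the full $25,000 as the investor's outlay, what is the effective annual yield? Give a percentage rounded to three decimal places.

1.843%

Value after one year: 24,660 × (1 + 0.032/12)^12 = 24,660 × 1.032474 = $25,460.80.
Effective yield on the $25,000 outlay: 25,460.80 / 25,000 − 1 = 0.018432 = 1.843%.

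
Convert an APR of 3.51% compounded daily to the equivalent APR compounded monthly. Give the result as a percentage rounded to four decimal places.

3.5150%

EAR = (1 + 0.0351/365)^365 − 1 = 0.035722.
Solve (1 + r/12)^12 = 1.035722: r/12 = 1.035722^(1/12) − 1 = 0.002929, so r = 0.035150 = 3.5150%.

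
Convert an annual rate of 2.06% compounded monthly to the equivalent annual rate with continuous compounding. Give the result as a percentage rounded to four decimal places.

2.0582%

EAR = (1 + 0.0206/12)^12 − 1 = 0.020796.
Equivalent continuous rate: r = ln(1 + 0.020796) = 0.020582 = 2.0582%.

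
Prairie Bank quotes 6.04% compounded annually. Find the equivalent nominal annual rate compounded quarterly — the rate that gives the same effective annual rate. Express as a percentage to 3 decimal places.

5.908%

Compounded annually, EAR = nominal = 0.060400.
Solve (1 + r/4)^4 = 1.060400: r/4 = 1.060400^(1/4) − 1 = 0.014770, so r = 0.059078 = 5.908%.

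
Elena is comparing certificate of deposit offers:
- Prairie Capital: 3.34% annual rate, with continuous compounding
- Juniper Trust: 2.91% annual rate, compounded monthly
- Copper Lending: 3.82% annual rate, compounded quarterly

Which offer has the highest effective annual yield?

Copper Lending

Prairie Capital: e^0.0334 − 1 = 3.396%
Juniper Trust: (1 + 0.0291/12)^12 − 1 = 2.949%
Copper Lending: (1 + 0.0382/4)^4 − 1 = 3.875%
The highest effective annual rate is Copper Lending at 3.875%.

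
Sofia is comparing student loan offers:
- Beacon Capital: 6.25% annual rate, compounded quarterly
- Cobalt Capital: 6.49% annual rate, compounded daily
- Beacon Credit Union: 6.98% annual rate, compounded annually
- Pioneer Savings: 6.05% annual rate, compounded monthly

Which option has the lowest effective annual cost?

Pioneer Savings

Beacon Capital: (1 + 0.0625/4)^4 − 1 = 6.398%
Cobalt Capital: (1 + 0.0649/365)^365 − 1 = 6.705%
Beacon Credit Union: compounded annually, EAR = 6.980%
Pioneer Savings: (1 + 0.0605/12)^12 − 1 = 6.221%
The lowest effective annual rate is Pioneer Savings at 6.221%.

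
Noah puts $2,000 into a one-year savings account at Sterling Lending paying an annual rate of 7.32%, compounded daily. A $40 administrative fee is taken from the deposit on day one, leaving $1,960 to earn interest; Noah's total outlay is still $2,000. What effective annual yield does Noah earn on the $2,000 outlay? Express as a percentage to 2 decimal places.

Value after one year: 1,960 × (1 + 0.0732/365)^365 = 1,960 × 1.075938 = $2,108.84.
Effective yield on the $2,000 outlay: 2,108.84 / 2,000 − 1 = 0.054419 = 5.44%.

5.44%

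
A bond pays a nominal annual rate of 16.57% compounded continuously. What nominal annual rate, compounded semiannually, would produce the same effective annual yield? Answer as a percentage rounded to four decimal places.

EAR under continuous compounding: e^0.1657 − 1 = 0.180219.
Solve (1 + r/2)^2 = 1.180219: r/2 = 1.180219^(1/2) − 1 = 0.086379, so r = 0.172758 = 17.2758%.

17.2758%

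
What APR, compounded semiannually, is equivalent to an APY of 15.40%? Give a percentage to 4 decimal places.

(1 + r/2)^2 − 1 = 0.1540, so 1 + r/2 = 1.1540^(1/2).
r/2 = 0.074244, so r = 0.148488 = 14.8488%.

14.8488%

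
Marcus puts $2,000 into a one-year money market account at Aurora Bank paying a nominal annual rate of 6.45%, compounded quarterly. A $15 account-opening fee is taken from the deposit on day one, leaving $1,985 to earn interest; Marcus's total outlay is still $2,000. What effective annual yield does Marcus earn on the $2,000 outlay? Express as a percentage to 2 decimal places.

Value after one year: 1,985 × (1 + 0.0645/4)^4 = 1,985 × 1.066077 = $2,116.16.
Effective yield on the $2,000 outlay: 2,116.16 / 2,000 − 1 = 0.058081 = 5.81%.

5.81%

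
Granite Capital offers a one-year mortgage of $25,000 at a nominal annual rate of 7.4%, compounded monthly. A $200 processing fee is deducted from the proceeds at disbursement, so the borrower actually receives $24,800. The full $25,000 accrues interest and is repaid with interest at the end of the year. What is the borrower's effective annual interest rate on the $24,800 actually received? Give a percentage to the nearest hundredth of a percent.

Amount owed after one year: 25,000 × (1 + 0.074/12)^12 = 25,000 × 1.076562 = $26,914.05.
Effective rate on net proceeds: 26,914.05 / 24,800 − 1 = 0.085244 = 8.52%.

8.52%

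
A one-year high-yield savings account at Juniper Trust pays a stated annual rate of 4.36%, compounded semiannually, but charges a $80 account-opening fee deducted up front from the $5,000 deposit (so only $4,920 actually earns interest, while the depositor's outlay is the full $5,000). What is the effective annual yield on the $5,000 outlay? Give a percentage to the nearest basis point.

Value after one year: 4,920 × (1 + 0.0436/2)^2 = 4,920 × 1.044075 = $5,136.85.
Effective yield on the $5,000 outlay: 5,136.85 / 5,000 − 1 = 0.027370 = 2.74%.

2.74%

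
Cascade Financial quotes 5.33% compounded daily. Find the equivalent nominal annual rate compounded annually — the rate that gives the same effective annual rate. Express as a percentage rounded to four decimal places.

EAR = (1 + 0.0533/365)^365 − 1 = 0.054742.
Compounded annually, the equivalent nominal rate is the EAR itself: 5.4742%.

5.4742%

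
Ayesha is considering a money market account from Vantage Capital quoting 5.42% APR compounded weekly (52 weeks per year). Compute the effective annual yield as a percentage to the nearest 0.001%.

5.567%

EAR = (1 + 0.0542/52)^52 − 1.
= (1 + 0.001042)^52 − 1 = 1.055666 − 1 = 5.567%.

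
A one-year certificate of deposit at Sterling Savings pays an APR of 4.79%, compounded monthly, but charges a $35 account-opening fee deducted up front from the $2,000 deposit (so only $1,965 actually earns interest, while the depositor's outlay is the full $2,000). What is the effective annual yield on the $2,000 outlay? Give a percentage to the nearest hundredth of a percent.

3.06%

Value after one year: 1,965 × (1 + 0.0479/12)^12 = 1,965 × 1.048966 = $2,061.22.
Effective yield on the $2,000 outlay: 2,061.22 / 2,000 − 1 = 0.030609 = 3.06%.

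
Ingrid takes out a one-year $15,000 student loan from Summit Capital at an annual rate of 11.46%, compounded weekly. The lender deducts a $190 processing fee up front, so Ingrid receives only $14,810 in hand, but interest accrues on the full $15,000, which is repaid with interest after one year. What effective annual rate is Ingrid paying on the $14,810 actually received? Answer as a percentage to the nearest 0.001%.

Amount owed after one year: 15,000 × (1 + 0.1146/52)^52 = 15,000 × 1.121283 = $16,819.25.
Effective rate on net proceeds: 16,819.25 / 14,810 − 1 = 0.135669 = 13.567%.

13.567%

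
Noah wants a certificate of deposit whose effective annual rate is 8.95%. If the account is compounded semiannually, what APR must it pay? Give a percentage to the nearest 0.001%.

8.758%

(1 + r/2)^2 − 1 = 0.0895, so 1 + r/2 = 1.0895^(1/2).
r/2 = 0.043791, so r = 0.087582 = 8.758%.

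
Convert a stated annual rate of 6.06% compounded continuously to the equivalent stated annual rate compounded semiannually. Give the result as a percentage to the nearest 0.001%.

EAR under continuous compounding: e^0.0606 − 1 = 0.062474.
Solve (1 + r/2)^2 = 1.062474: r/2 = 1.062474^(1/2) − 1 = 0.030764, so r = 0.061527 = 6.153%.

6.153%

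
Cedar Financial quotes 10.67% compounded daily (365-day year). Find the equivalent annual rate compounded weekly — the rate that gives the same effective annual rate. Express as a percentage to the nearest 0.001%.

EAR = (1 + 0.1067/365)^365 − 1 = 0.112583.
Solve (1 + r/52)^52 = 1.112583: r/52 = 1.112583^(1/52) − 1 = 0.002054, so r = 0.106794 = 10.679%.

10.679%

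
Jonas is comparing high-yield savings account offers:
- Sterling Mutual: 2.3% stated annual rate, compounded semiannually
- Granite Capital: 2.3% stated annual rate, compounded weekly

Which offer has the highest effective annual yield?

Granite Capital

Sterling Mutual: (1 + 0.023/2)^2 − 1 = 2.313%
Granite Capital: (1 + 0.023/52)^52 − 1 = 2.326%
The highest effective annual rate is Granite Capital at 2.326%.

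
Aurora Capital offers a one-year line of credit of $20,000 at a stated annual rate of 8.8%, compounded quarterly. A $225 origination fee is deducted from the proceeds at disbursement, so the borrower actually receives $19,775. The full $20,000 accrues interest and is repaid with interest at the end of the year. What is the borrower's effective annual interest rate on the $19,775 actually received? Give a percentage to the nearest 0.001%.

10.336%

Amount owed after one year: 20,000 × (1 + 0.088/4)^4 = 20,000 × 1.090947 = $21,818.94.
Effective rate on net proceeds: 21,818.94 / 19,775 − 1 = 0.103360 = 10.336%.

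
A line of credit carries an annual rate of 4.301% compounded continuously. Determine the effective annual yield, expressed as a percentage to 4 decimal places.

4.3948%

With continuous compounding, EAR = e^0.04301 − 1.
e^0.04301 = 1.043948, so EAR = 0.043948 = 4.3948%.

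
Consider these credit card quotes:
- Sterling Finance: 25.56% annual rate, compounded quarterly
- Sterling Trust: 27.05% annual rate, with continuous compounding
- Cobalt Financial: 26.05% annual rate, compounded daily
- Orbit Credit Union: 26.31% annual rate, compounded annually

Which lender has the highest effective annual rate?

Sterling Trust

Sterling Finance: (1 + 0.2556/4)^4 − 1 = 28.116%
Sterling Trust: e^0.2705 − 1 = 31.062%
Cobalt Financial: (1 + 0.2605/365)^365 − 1 = 29.746%
Orbit Credit Union: compounded annually, EAR = 26.310%
The highest effective annual rate is Sterling Trust at 31.062%.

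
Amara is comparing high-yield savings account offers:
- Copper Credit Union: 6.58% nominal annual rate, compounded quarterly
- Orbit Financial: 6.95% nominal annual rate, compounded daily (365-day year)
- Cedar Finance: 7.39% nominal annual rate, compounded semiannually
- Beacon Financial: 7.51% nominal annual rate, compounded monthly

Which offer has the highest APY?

Beacon Financial

Copper Credit Union: (1 + 0.0658/4)^4 − 1 = 6.744%
Orbit Financial: (1 + 0.0695/365)^365 − 1 = 7.196%
Cedar Finance: (1 + 0.0739/2)^2 − 1 = 7.527%
Beacon Financial: (1 + 0.0751/12)^12 − 1 = 7.774%
The highest effective annual rate is Beacon Financial at 7.774%.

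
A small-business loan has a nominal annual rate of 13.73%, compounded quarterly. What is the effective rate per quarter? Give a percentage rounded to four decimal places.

With a nominal annual rate compounded quarterly, the periodic rate is the nominal rate divided by 4.
i = 0.1373 / 4 = 0.0343250 = 3.4325%.

3.4325%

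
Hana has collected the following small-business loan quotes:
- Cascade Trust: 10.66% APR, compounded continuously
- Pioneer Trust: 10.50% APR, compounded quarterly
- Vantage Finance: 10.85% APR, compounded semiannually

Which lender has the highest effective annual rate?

Cascade Trust: e^0.1066 − 1 = 11.249%
Pioneer Trust: (1 + 0.1050/4)^4 − 1 = 10.921%
Vantage Finance: (1 + 0.1085/2)^2 − 1 = 11.144%
The highest effective annual rate is Cascade Trust at 11.249%.

Cascade Trust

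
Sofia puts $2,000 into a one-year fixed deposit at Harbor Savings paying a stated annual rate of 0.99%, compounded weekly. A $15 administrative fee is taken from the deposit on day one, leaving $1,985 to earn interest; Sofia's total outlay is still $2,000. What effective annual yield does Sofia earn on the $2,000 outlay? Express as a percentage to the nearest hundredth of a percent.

0.24%

Value after one year: 1,985 × (1 + 0.0099/52)^52 = 1,985 × 1.009948 = $2,004.75.
Effective yield on the $2,000 outlay: 2,004.75 / 2,000 − 1 = 0.002374 = 0.24%.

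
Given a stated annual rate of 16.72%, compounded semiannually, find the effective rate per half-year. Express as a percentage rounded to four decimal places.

With a nominal annual rate compounded semiannually, the periodic rate is the nominal rate divided by 2.
i = 0.1672 / 2 = 0.0836000 = 8.3600%.

8.3600%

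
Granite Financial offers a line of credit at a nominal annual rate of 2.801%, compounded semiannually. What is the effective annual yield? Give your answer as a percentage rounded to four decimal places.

2.8206%

EAR = (1 + 0.02801/2)^2 − 1.
= 1.028206 − 1 = 2.8206%.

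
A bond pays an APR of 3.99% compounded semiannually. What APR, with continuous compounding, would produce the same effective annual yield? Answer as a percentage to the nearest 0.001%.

3.951%

EAR = (1 + 0.0399/2)^2 − 1 = 0.040298.
Equivalent continuous rate: r = ln(1 + 0.040298) = 0.039507 = 3.951%.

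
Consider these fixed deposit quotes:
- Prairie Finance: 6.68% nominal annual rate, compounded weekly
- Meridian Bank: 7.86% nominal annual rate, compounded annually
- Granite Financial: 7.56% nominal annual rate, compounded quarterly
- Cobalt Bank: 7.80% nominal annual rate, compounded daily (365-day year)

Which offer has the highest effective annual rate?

Prairie Finance: (1 + 0.0668/52)^52 − 1 = 6.904%
Meridian Bank: compounded annually, EAR = 7.860%
Granite Financial: (1 + 0.0756/4)^4 − 1 = 7.777%
Cobalt Bank: (1 + 0.0780/365)^365 − 1 = 8.111%
The highest effective annual rate is Cobalt Bank at 8.111%.

Cobalt Bank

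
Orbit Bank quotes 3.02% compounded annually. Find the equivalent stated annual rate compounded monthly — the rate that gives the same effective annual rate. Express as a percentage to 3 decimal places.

Compounded annually, EAR = nominal = 0.030200.
Solve (1 + r/12)^12 = 1.030200: r/12 = 1.030200^(1/12) − 1 = 0.002482, so r = 0.029790 = 2.979%.

2.979%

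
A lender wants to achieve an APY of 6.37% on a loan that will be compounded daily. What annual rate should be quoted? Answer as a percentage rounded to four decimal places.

(1 + r/365)^365 − 1 = 0.0637, so 1 + r/365 = 1.0637^(1/365).
r/365 = 0.000169, so r = 0.061759 = 6.1759%.

6.1759%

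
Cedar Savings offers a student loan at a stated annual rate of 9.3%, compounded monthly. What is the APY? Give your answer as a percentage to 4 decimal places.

EAR = (1 + 0.093/12)^12 − 1.
= (1 + 0.007750)^12 − 1 = 1.097068 − 1 = 9.7068%.

9.7068%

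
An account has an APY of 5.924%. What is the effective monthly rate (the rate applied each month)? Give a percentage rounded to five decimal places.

The per-month rate i satisfies (1 + i)^12 = 1 + 0.05924.
i = 1.05924^(1/12) − 1 = 0.0048075 = 0.48075%.

0.48075%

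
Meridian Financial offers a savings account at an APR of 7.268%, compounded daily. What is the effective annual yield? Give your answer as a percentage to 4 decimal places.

EAR = (1 + 0.07268/365)^365 − 1.
= 1.075379 − 1 = 7.5379%.

7.5379%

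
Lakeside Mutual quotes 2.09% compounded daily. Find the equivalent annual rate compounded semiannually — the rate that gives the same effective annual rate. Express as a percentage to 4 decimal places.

EAR = (1 + 0.0209/365)^365 − 1 = 0.021119.
Solve (1 + r/2)^2 = 1.021119: r/2 = 1.021119^(1/2) − 1 = 0.010504, so r = 0.021009 = 2.1009%.

2.1009%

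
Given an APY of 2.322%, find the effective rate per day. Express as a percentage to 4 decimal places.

0.0063%

The per-day rate i satisfies (1 + i)^365 = 1 + 0.02322.
i = 1.02322^(1/365) − 1 = 0.0000629 = 0.0063%.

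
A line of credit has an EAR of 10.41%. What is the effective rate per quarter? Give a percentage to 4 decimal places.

The per-quarter rate i satisfies (1 + i)^4 = 1 + 0.1041.
i = 1.1041^(1/4) − 1 = 0.0250666 = 2.5067%.

2.5067%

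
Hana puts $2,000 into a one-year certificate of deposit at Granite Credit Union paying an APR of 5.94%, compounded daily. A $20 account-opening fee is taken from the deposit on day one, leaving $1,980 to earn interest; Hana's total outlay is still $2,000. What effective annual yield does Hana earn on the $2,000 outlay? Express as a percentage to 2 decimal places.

5.06%

Value after one year: 1,980 × (1 + 0.0594/365)^365 = 1,980 × 1.061195 = $2,101.17.
Effective yield on the $2,000 outlay: 2,101.17 / 2,000 − 1 = 0.050583 = 5.06%.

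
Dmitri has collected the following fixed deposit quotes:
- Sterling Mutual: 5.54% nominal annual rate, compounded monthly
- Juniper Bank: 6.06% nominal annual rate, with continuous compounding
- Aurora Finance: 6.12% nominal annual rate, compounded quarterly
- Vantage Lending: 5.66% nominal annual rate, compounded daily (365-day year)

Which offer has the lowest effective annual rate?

Sterling Mutual

Sterling Mutual: (1 + 0.0554/12)^12 − 1 = 5.683%
Juniper Bank: e^0.0606 − 1 = 6.247%
Aurora Finance: (1 + 0.0612/4)^4 − 1 = 6.262%
Vantage Lending: (1 + 0.0566/365)^365 − 1 = 5.823%
The lowest effective annual rate is Sterling Mutual at 5.683%.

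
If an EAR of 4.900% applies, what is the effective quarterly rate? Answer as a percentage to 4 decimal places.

The per-quarter rate i satisfies (1 + i)^4 = 1 + 0.04900.
i = 1.04900^(1/4) − 1 = 0.0120311 = 1.2031%.

1.2031%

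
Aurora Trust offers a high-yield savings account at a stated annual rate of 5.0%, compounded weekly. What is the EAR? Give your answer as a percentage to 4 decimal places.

5.1246%

EAR = (1 + 0.050/52)^52 − 1.
= 1.051246 − 1 = 5.1246%.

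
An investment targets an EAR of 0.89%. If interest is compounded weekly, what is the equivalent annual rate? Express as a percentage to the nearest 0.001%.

0.886%

(1 + r/52)^52 − 1 = 0.0089, so 1 + r/52 = 1.0089^(1/52).
r/52 = 0.000170, so r = 0.008861 = 0.886%.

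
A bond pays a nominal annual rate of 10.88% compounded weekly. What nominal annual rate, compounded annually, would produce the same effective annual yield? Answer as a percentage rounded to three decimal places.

EAR = (1 + 0.1088/52)^52 − 1 = 0.114813.
Compounded annually, the equivalent nominal rate is the EAR itself: 11.481%.

11.481%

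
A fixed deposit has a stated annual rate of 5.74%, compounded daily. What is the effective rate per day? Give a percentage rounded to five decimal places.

With a nominal annual rate compounded daily, the periodic rate is the nominal rate divided by 365.
i = 0.0574 / 365 = 0.0001573 = 0.01573%.

0.01573%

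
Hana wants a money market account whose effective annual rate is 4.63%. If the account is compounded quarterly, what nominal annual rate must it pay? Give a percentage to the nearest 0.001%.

(1 + r/4)^4 − 1 = 0.0463, so 1 + r/4 = 1.0463^(1/4).
r/4 = 0.011379, so r = 0.045517 = 4.552%.

4.552%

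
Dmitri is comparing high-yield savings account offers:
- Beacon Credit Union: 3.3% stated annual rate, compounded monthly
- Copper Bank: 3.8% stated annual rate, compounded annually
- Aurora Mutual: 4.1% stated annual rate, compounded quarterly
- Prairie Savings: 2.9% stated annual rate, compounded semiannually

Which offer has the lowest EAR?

Prairie Savings

Beacon Credit Union: (1 + 0.033/12)^12 − 1 = 3.350%
Copper Bank: compounded annually, EAR = 3.800%
Aurora Mutual: (1 + 0.041/4)^4 − 1 = 4.163%
Prairie Savings: (1 + 0.029/2)^2 − 1 = 2.921%
The lowest effective annual rate is Prairie Savings at 2.921%.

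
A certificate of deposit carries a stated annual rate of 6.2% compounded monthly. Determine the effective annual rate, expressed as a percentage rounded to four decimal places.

EAR = (1 + 0.062/12)^12 − 1.
= 1.063793 − 1 = 6.3793%.

6.3793%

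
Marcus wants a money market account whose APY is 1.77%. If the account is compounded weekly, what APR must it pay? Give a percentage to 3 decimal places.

(1 + r/52)^52 − 1 = 0.0177, so 1 + r/52 = 1.0177^(1/52).
r/52 = 0.000337, so r = 0.017548 = 1.755%.

1.755%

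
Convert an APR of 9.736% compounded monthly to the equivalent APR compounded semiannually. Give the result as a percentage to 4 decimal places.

EAR = (1 + 0.09736/12)^12 − 1 = 0.101824.
Solve (1 + r/2)^2 = 1.101824: r/2 = 1.101824^(1/2) − 1 = 0.049678, so r = 0.099356 = 9.9356%.

9.9356%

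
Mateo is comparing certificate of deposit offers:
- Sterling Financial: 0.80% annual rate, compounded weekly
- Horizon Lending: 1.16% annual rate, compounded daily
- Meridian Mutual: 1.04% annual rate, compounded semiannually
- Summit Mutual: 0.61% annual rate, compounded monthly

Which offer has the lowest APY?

Sterling Financial: (1 + 0.0080/52)^52 − 1 = 0.803%
Horizon Lending: (1 + 0.0116/365)^365 − 1 = 1.167%
Meridian Mutual: (1 + 0.0104/2)^2 − 1 = 1.043%
Summit Mutual: (1 + 0.0061/12)^12 − 1 = 0.612%
The lowest effective annual rate is Summit Mutual at 0.612%.

Summit Mutual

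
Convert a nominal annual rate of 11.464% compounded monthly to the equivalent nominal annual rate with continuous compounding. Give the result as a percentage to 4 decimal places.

EAR = (1 + 0.11464/12)^12 − 1 = 0.120860.
Equivalent continuous rate: r = ln(1 + 0.120860) = 0.114096 = 11.4096%.

11.4096%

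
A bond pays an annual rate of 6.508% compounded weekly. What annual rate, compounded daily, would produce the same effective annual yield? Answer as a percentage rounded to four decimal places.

EAR = (1 + 0.06508/52)^52 − 1 = 0.067201.
Solve (1 + r/365)^365 = 1.067201: r/365 = 1.067201^(1/365) − 1 = 0.000178, so r = 0.065045 = 6.5045%.

6.5045%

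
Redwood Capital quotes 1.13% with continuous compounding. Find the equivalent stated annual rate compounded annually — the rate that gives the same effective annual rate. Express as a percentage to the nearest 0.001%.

EAR under continuous compounding: e^0.0113 − 1 = 0.011364.
Compounded annually, the equivalent nominal rate is the EAR itself: 1.136%.

1.136%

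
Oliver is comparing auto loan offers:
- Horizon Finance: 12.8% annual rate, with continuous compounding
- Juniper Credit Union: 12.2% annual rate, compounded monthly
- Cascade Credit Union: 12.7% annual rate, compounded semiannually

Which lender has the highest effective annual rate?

Horizon Finance

Horizon Finance: e^0.128 − 1 = 13.655%
Juniper Credit Union: (1 + 0.122/12)^12 − 1 = 12.906%
Cascade Credit Union: (1 + 0.127/2)^2 − 1 = 13.103%
The highest effective annual rate is Horizon Finance at 13.655%.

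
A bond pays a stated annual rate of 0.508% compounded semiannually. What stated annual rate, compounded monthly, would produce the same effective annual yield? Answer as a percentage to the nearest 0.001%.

0.507%

EAR = (1 + 0.00508/2)^2 − 1 = 0.005086.
Solve (1 + r/12)^12 = 1.005086: r/12 = 1.005086^(1/12) − 1 = 0.000423, so r = 0.005075 = 0.507%.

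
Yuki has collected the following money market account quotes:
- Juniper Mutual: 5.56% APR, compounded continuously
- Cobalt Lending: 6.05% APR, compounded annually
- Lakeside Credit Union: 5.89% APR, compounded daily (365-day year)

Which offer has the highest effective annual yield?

Juniper Mutual: e^0.0556 − 1 = 5.717%
Cobalt Lending: compounded annually, EAR = 6.050%
Lakeside Credit Union: (1 + 0.0589/365)^365 − 1 = 6.066%
The highest effective annual rate is Lakeside Credit Union at 6.066%.

Lakeside Credit Union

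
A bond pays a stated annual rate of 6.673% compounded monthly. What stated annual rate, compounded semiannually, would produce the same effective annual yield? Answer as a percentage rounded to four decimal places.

6.7665%

EAR = (1 + 0.06673/12)^12 − 1 = 0.068809.
Solve (1 + r/2)^2 = 1.068809: r/2 = 1.068809^(1/2) − 1 = 0.033832, so r = 0.067665 = 6.7665%.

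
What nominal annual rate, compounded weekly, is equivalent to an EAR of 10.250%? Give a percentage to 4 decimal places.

9.7672%

(1 + r/52)^52 − 1 = 0.10250, so 1 + r/52 = 1.10250^(1/52).
r/52 = 0.001878, so r = 0.097672 = 9.7672%.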